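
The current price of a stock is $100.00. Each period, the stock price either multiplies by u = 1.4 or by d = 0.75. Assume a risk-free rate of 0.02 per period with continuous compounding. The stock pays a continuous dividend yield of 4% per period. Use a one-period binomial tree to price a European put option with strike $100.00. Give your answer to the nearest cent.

$15.83

Per-period risk-free factor R = e^0.02 = 1.0202; dividend-adjusted growth = e^(0.02−0.04) = 0.9802.
Risk-neutral probability p = (0.9802 − 0.75)/(1.4 − 0.75) = 0.2302/0.6500 = 0.3542
Terminal stock prices: S_u = 140, S_d = 75
Terminal payoffs (K − S): max(-40, 0) = 0, max(25, 0) = 25
Node 0 (S = 100): V_0 = e^(−0.02)·[0.3542·0.0000 + 0.6458·25.0000] = 15.8265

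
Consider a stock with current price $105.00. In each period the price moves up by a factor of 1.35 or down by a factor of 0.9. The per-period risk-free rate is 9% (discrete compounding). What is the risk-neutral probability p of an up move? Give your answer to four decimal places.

Risk-neutral probability p = (1 + 0.09 − 0.9)/(1.35 − 0.9) = 0.1900/0.4500 = 0.4222

p = 0.4222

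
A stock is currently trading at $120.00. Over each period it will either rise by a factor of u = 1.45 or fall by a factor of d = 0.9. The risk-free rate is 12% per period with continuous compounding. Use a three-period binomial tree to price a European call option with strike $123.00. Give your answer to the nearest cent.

$39.18

Risk-neutral probability p = (e^0.12 − 0.9)/(1.45 − 0.9) = 0.2275/0.5500 = 0.4136
Terminal stock prices: S_uuu = 365.8, S_uud = 227.1, S_udd = 140.9, S_ddd = 87.48
Terminal payoffs (S − K): max(242.8, 0) = 242.8, max(104.1, 0) = 104.1, max(17.94, 0) = 17.94, max(-35.52, 0) = 0
Node uu (S = 252.3): V_uu = e^(−0.12)·[0.4136·242.8350 + 0.5864·104.0700] = 143.2088
Node ud (S = 156.6): V_ud = e^(−0.12)·[0.4136·104.0700 + 0.5864·17.9400] = 47.5088
Node dd (S = 97.2): V_dd = e^(−0.12)·[0.4136·17.9400 + 0.5864·0.0000] = 6.5814
Node u (S = 174): V_u = e^(−0.12)·[0.4136·143.2088 + 0.5864·47.5088] = 77.2448
Node d (S = 108): V_d = e^(−0.12)·[0.4136·47.5088 + 0.5864·6.5814] = 20.8517
Node 0 (S = 120): V_0 = e^(−0.12)·[0.4136·77.2448 + 0.5864·20.8517] = 39.1820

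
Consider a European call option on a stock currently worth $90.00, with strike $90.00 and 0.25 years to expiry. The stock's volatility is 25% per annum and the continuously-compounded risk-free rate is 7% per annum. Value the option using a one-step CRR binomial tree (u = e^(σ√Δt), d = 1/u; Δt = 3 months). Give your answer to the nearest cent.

CRR parameters: u = e^(σ√Δt) = e^(0.25·√0.25) = 1.1331, d = 1/u = 0.8825
Per-period rate: rΔt = 0.07·0.25 = 0.0175, so R = e^0.0175 = 1.0177
Risk-neutral probability p = (e^0.0175 − 0.8825)/(1.1331 − 0.8825) = 0.1352/0.2507 = 0.5392
Terminal stock prices: S_u = 102, S_d = 79.42
Terminal payoffs (S − K): max(11.98, 0) = 11.98, max(-10.58, 0) = 0
Node 0 (S = 90): V_0 = e^(−0.0175)·[0.5392·11.9834 + 0.4608·0.0000] = 6.3496

$6.35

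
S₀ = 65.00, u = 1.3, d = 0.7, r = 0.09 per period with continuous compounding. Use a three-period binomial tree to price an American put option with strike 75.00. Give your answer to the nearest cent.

12.23

Risk-neutral probability p = (e^0.09 − 0.7)/(1.3 − 0.7) = 0.3942/0.6000 = 0.6570
Terminal stock prices: S_uuu = 142.8, S_uud = 76.89, S_udd = 41.4, S_ddd = 22.29
Terminal payoffs (K − S): max(-67.81, 0) = 0, max(-1.895, 0) = 0, max(33.6, 0) = 33.6, max(52.71, 0) = 52.71
Node uu (S = 109.9): continuation = e^(−0.09)·[0.6570·0.0000 + 0.3430·0.0000] = 0.0000; exercise value = 0.0000 ≤ continuation, so V_uu = 0.0000
Node ud (S = 59.15): continuation = e^(−0.09)·[0.6570·0.0000 + 0.3430·33.5950] = 10.5326; exercise value = 15.8500 > continuation, so V_ud = 15.8500 (exercise)
Node dd (S = 31.85): continuation = e^(−0.09)·[0.6570·33.5950 + 0.3430·52.7050] = 36.6948; exercise value = 43.1500 > continuation, so V_dd = 43.1500 (exercise)
Node u (S = 84.5): continuation = e^(−0.09)·[0.6570·0.0000 + 0.3430·15.8500] = 4.9693; exercise value = 0.0000 ≤ continuation, so V_u = 4.9693
Node d (S = 45.5): continuation = e^(−0.09)·[0.6570·15.8500 + 0.3430·43.1500] = 23.0448; exercise value = 29.5000 > continuation, so V_d = 29.5000 (exercise)
Node 0 (S = 65): continuation = e^(−0.09)·[0.6570·4.9693 + 0.3430·29.5000] = 12.2324; exercise value = 10.0000 ≤ continuation, so V_0 = 12.2324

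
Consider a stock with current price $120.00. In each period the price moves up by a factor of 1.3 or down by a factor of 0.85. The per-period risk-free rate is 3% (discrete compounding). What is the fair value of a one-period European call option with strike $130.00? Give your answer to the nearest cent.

$10.10

Risk-neutral probability p = (1 + 0.03 − 0.85)/(1.3 − 0.85) = 0.1800/0.4500 = 0.4000
Terminal stock prices: S_u = 156, S_d = 102
Terminal payoffs (S − K): max(26, 0) = 26, max(-28, 0) = 0
Node 0 (S = 120): V_0 = 1/1.03·[0.4000·26.0000 + 0.6000·0.0000] = 10.0971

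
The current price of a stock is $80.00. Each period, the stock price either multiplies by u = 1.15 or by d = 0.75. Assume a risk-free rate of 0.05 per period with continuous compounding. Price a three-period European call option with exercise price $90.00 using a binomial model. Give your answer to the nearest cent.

Risk-neutral probability p = (e^0.05 − 0.75)/(1.15 − 0.75) = 0.3013/0.4000 = 0.7532
Terminal stock prices: S_uuu = 121.7, S_uud = 79.35, S_udd = 51.75, S_ddd = 33.75
Terminal payoffs (S − K): max(31.67, 0) = 31.67, max(-10.65, 0) = 0, max(-38.25, 0) = 0, max(-56.25, 0) = 0
Node uu (S = 105.8): V_uu = e^(−0.05)·[0.7532·31.6700 + 0.2468·0.0000] = 22.6898
Node ud (S = 69): V_ud = e^(−0.05)·[0.7532·0.0000 + 0.2468·0.0000] = 0.0000
Node dd (S = 45): V_dd = e^(−0.05)·[0.7532·0.0000 + 0.2468·0.0000] = 0.0000
Node u (S = 92): V_u = e^(−0.05)·[0.7532·22.6898 + 0.2468·0.0000] = 16.2560
Node d (S = 60): V_d = e^(−0.05)·[0.7532·0.0000 + 0.2468·0.0000] = 0.0000
Node 0 (S = 80): V_0 = e^(−0.05)·[0.7532·16.2560 + 0.2468·0.0000] = 11.6465

$11.65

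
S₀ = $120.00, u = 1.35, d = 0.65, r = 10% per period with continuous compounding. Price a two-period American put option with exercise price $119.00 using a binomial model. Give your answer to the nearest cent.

Risk-neutral probability p = (e^0.1 − 0.65)/(1.35 − 0.65) = 0.4552/0.7000 = 0.6502
Terminal stock prices: S_uu = 218.7, S_ud = 105.3, S_dd = 50.7
Terminal payoffs (K − S): max(-99.7, 0) = 0, max(13.7, 0) = 13.7, max(68.3, 0) = 68.3
Node u (S = 162): continuation = e^(−0.1)·[0.6502·0.0000 + 0.3498·13.7000] = 4.3357; exercise value = 0.0000 ≤ continuation, so V_u = 4.3357
Node d (S = 78): continuation = e^(−0.1)·[0.6502·13.7000 + 0.3498·68.3000] = 29.6757; exercise value = 41.0000 > continuation, so V_d = 41.0000 (exercise)
Node 0 (S = 120): continuation = e^(−0.1)·[0.6502·4.3357 + 0.3498·41.0000] = 15.5263; exercise value = 0.0000 ≤ continuation, so V_0 = 15.5263

$15.53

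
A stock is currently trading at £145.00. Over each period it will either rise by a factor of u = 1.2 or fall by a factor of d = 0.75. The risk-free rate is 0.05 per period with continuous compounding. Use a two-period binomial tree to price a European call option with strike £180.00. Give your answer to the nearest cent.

£11.68

Risk-neutral probability p = (e^0.05 − 0.75)/(1.2 − 0.75) = 0.3013/0.4500 = 0.6695
Terminal stock prices: S_uu = 208.8, S_ud = 130.5, S_dd = 81.56
Terminal payoffs (S − K): max(28.8, 0) = 28.8, max(-49.5, 0) = 0, max(-98.44, 0) = 0
Node u (S = 174): V_u = e^(−0.05)·[0.6695·28.8000 + 0.3305·0.0000] = 18.3410
Node d (S = 108.8): V_d = e^(−0.05)·[0.6695·0.0000 + 0.3305·0.0000] = 0.0000
Node 0 (S = 145): V_0 = e^(−0.05)·[0.6695·18.3410 + 0.3305·0.0000] = 11.6803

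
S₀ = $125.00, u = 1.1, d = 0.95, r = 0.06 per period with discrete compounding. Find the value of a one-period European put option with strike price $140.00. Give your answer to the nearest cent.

Risk-neutral probability p = (1 + 0.06 − 0.95)/(1.1 − 0.95) = 0.1100/0.1500 = 0.7333
Terminal stock prices: S_u = 137.5, S_d = 118.8
Terminal payoffs (K − S): max(2.5, 0) = 2.5, max(21.25, 0) = 21.25
Node 0 (S = 125): V_0 = 1/1.06·[0.7333·2.5000 + 0.2667·21.2500] = 7.0755

$7.08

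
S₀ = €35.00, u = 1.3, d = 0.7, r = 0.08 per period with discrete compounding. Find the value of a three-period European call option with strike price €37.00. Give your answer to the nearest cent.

Risk-neutral probability p = (1 + 0.08 − 0.7)/(1.3 − 0.7) = 0.3800/0.6000 = 0.6333
Terminal stock prices: S_uuu = 76.89, S_uud = 41.41, S_udd = 22.29, S_ddd = 12
Terminal payoffs (S − K): max(39.89, 0) = 39.89, max(4.405, 0) = 4.405, max(-14.71, 0) = 0, max(-25, 0) = 0
Node uu (S = 59.15): V_uu = 1/1.08·[0.6333·39.8950 + 0.3667·4.4050] = 24.8907
Node ud (S = 31.85): V_ud = 1/1.08·[0.6333·4.4050 + 0.3667·0.0000] = 2.5832
Node dd (S = 17.15): V_dd = 1/1.08·[0.6333·0.0000 + 0.3667·0.0000] = 0.0000
Node u (S = 45.5): V_u = 1/1.08·[0.6333·24.8907 + 0.3667·2.5832] = 15.4734
Node d (S = 24.5): V_d = 1/1.08·[0.6333·2.5832 + 0.3667·0.0000] = 1.5148
Node 0 (S = 35): V_0 = 1/1.08·[0.6333·15.4734 + 0.3667·1.5148] = 9.5882

€9.59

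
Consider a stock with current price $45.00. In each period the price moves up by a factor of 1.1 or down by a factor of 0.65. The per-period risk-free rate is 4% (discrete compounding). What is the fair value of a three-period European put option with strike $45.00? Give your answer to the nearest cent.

$3.62

Risk-neutral probability p = (1 + 0.04 − 0.65)/(1.1 − 0.65) = 0.3900/0.4500 = 0.8667
Terminal stock prices: S_uuu = 59.9, S_uud = 35.39, S_udd = 20.91, S_ddd = 12.36
Terminal payoffs (K − S): max(-14.9, 0) = 0, max(9.607, 0) = 9.607, max(24.09, 0) = 24.09, max(32.64, 0) = 32.64
Node uu (S = 54.45): V_uu = 1/1.04·[0.8667·0.0000 + 0.1333·9.6075] = 1.2317
Node ud (S = 32.18): V_ud = 1/1.04·[0.8667·9.6075 + 0.1333·24.0862] = 11.0942
Node dd (S = 19.01): V_dd = 1/1.04·[0.8667·24.0862 + 0.1333·32.6419] = 24.2567
Node u (S = 49.5): V_u = 1/1.04·[0.8667·1.2317 + 0.1333·11.0942] = 2.4488
Node d (S = 29.25): V_d = 1/1.04·[0.8667·11.0942 + 0.1333·24.2567] = 12.3550
Node 0 (S = 45): V_0 = 1/1.04·[0.8667·2.4488 + 0.1333·12.3550] = 3.6246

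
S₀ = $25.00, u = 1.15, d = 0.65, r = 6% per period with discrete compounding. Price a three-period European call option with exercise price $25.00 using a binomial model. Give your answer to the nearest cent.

$6.03

Risk-neutral probability p = (1 + 0.06 − 0.65)/(1.15 − 0.65) = 0.4100/0.5000 = 0.8200
Terminal stock prices: S_uuu = 38.02, S_uud = 21.49, S_udd = 12.15, S_ddd = 6.866
Terminal payoffs (S − K): max(13.02, 0) = 13.02, max(-3.509, 0) = 0, max(-12.85, 0) = 0, max(-18.13, 0) = 0
Node uu (S = 33.06): V_uu = 1/1.06·[0.8200·13.0219 + 0.1800·0.0000] = 10.0735
Node ud (S = 18.69): V_ud = 1/1.06·[0.8200·0.0000 + 0.1800·0.0000] = 0.0000
Node dd (S = 10.56): V_dd = 1/1.06·[0.8200·0.0000 + 0.1800·0.0000] = 0.0000
Node u (S = 28.75): V_u = 1/1.06·[0.8200·10.0735 + 0.1800·0.0000] = 7.7927
Node d (S = 16.25): V_d = 1/1.06·[0.8200·0.0000 + 0.1800·0.0000] = 0.0000
Node 0 (S = 25): V_0 = 1/1.06·[0.8200·7.7927 + 0.1800·0.0000] = 6.0283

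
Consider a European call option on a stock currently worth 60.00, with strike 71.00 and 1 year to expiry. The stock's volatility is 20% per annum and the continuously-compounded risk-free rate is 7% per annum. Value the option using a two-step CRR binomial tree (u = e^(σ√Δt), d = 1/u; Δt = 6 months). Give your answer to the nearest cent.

2.80

CRR parameters: u = e^(σ√Δt) = e^(0.2·√0.5) = 1.1519, d = 1/u = 0.8681
Per-period rate: rΔt = 0.07·0.5 = 0.035, so R = e^0.035 = 1.0356
Risk-neutral probability p = (e^0.035 − 0.8681)/(1.1519 − 0.8681) = 0.1675/0.2838 = 0.5902
Terminal stock prices: S_uu = 79.61, S_ud = 60, S_dd = 45.22
Terminal payoffs (S − K): max(8.614, 0) = 8.614, max(-11, 0) = 0, max(-25.78, 0) = 0
Node u (S = 69.11): V_u = e^(−0.035)·[0.5902·8.6138 + 0.4098·0.0000] = 4.9092
Node d (S = 52.09): V_d = e^(−0.035)·[0.5902·0.0000 + 0.4098·0.0000] = 0.0000
Node 0 (S = 60): V_0 = e^(−0.035)·[0.5902·4.9092 + 0.4098·0.0000] = 2.7978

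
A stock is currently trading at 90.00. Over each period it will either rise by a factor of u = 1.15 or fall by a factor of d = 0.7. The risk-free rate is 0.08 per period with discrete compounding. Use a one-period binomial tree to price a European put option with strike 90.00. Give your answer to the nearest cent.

Risk-neutral probability p = (1 + 0.08 − 0.7)/(1.15 − 0.7) = 0.3800/0.4500 = 0.8444
Terminal stock prices: S_u = 103.5, S_d = 63
Terminal payoffs (K − S): max(-13.5, 0) = 0, max(27, 0) = 27
Node 0 (S = 90): V_0 = 1/1.08·[0.8444·0.0000 + 0.1556·27.0000] = 3.8889

3.89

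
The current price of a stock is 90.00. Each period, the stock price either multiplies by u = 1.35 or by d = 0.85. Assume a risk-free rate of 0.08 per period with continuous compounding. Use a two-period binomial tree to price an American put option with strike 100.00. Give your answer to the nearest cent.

11.57

Risk-neutral probability p = (e^0.08 − 0.85)/(1.35 − 0.85) = 0.2333/0.5000 = 0.4666
Terminal stock prices: S_uu = 164, S_ud = 103.3, S_dd = 65.02
Terminal payoffs (K − S): max(-64.03, 0) = 0, max(-3.275, 0) = 0, max(34.98, 0) = 34.98
Node u (S = 121.5): continuation = e^(−0.08)·[0.4666·0.0000 + 0.5334·0.0000] = 0.0000; exercise value = 0.0000 ≤ continuation, so V_u = 0.0000
Node d (S = 76.5): continuation = e^(−0.08)·[0.4666·0.0000 + 0.5334·34.9750] = 17.2222; exercise value = 23.5000 > continuation, so V_d = 23.5000 (exercise)
Node 0 (S = 90): continuation = e^(−0.08)·[0.4666·0.0000 + 0.5334·23.5000] = 11.5717; exercise value = 10.0000 ≤ continuation, so V_0 = 11.5717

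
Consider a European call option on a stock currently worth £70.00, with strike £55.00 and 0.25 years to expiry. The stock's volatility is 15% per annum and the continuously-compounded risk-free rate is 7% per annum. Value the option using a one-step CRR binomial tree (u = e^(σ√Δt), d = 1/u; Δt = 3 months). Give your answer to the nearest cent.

£15.95

CRR parameters: u = e^(σ√Δt) = e^(0.15·√0.25) = 1.0779, d = 1/u = 0.9277
Per-period rate: rΔt = 0.07·0.25 = 0.0175, so R = e^0.0175 = 1.0177
Risk-neutral probability p = (e^0.0175 − 0.9277)/(1.0779 − 0.9277) = 0.0899/0.1501 = 0.5988
Terminal stock prices: S_u = 75.45, S_d = 64.94
Terminal payoffs (S − K): max(20.45, 0) = 20.45, max(9.942, 0) = 9.942
Node 0 (S = 70): V_0 = e^(−0.0175)·[0.5988·20.4519 + 0.4012·9.9420] = 15.9541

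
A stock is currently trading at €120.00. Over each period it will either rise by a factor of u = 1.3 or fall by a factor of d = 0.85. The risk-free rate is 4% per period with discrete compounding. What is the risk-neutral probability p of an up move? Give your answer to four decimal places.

Risk-neutral probability p = (1 + 0.04 − 0.85)/(1.3 − 0.85) = 0.1900/0.4500 = 0.4222

p = 0.4222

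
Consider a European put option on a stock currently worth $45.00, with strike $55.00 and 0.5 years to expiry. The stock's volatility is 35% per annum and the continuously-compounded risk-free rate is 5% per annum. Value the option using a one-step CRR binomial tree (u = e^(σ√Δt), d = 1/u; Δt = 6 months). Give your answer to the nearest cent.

$9.90

CRR parameters: u = e^(σ√Δt) = e^(0.35·√0.5) = 1.2808, d = 1/u = 0.7808
Per-period rate: rΔt = 0.05·0.5 = 0.025, so R = e^0.025 = 1.0253
Risk-neutral probability p = (e^0.025 − 0.7808)/(1.2808 − 0.7808) = 0.2446/0.5000 = 0.4891
Terminal stock prices: S_u = 57.64, S_d = 35.13
Terminal payoffs (K − S): max(-2.636, 0) = 0, max(19.87, 0) = 19.87
Node 0 (S = 45): V_0 = e^(−0.025)·[0.4891·0.0000 + 0.5109·19.8658] = 9.8995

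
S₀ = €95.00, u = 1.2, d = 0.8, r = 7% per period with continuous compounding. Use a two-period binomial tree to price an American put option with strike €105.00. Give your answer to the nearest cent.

€11.22

Risk-neutral probability p = (e^0.07 − 0.8)/(1.2 − 0.8) = 0.2725/0.4000 = 0.6813
Terminal stock prices: S_uu = 136.8, S_ud = 91.2, S_dd = 60.8
Terminal payoffs (K − S): max(-31.8, 0) = 0, max(13.8, 0) = 13.8, max(44.2, 0) = 44.2
Node u (S = 114): continuation = e^(−0.07)·[0.6813·0.0000 + 0.3187·13.8000] = 4.1011; exercise value = 0.0000 ≤ continuation, so V_u = 4.1011
Node d (S = 76): continuation = e^(−0.07)·[0.6813·13.8000 + 0.3187·44.2000] = 21.9014; exercise value = 29.0000 > continuation, so V_d = 29.0000 (exercise)
Node 0 (S = 95): continuation = e^(−0.07)·[0.6813·4.1011 + 0.3187·29.0000] = 11.2233; exercise value = 10.0000 ≤ continuation, so V_0 = 11.2233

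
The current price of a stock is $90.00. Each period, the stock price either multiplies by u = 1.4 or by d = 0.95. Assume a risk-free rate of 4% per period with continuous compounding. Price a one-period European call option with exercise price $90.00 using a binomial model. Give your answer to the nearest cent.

Risk-neutral probability p = (e^0.04 − 0.95)/(1.4 − 0.95) = 0.0908/0.4500 = 0.2018
Terminal stock prices: S_u = 126, S_d = 85.5
Terminal payoffs (S − K): max(36, 0) = 36, max(-4.5, 0) = 0
Node 0 (S = 90): V_0 = e^(−0.04)·[0.2018·36.0000 + 0.7982·0.0000] = 6.9800

$6.98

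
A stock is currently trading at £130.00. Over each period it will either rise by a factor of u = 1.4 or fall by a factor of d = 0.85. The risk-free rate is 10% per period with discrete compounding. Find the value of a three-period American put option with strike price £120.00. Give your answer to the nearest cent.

£6.41

Risk-neutral probability p = (1 + 0.1 − 0.85)/(1.4 − 0.85) = 0.2500/0.5500 = 0.4545
Terminal stock prices: S_uuu = 356.7, S_uud = 216.6, S_udd = 131.5, S_ddd = 79.84
Terminal payoffs (K − S): max(-236.7, 0) = 0, max(-96.58, 0) = 0, max(-11.49, 0) = 0, max(40.16, 0) = 40.16
Node uu (S = 254.8): continuation = 1/1.1·[0.4545·0.0000 + 0.5455·0.0000] = 0.0000; exercise value = 0.0000 ≤ continuation, so V_uu = 0.0000
Node ud (S = 154.7): continuation = 1/1.1·[0.4545·0.0000 + 0.5455·0.0000] = 0.0000; exercise value = 0.0000 ≤ continuation, so V_ud = 0.0000
Node dd (S = 93.92): continuation = 1/1.1·[0.4545·0.0000 + 0.5455·40.1638] = 19.9159; exercise value = 26.0750 > continuation, so V_dd = 26.0750 (exercise)
Node u (S = 182): continuation = 1/1.1·[0.4545·0.0000 + 0.5455·0.0000] = 0.0000; exercise value = 0.0000 ≤ continuation, so V_u = 0.0000
Node d (S = 110.5): continuation = 1/1.1·[0.4545·0.0000 + 0.5455·26.0750] = 12.9298; exercise value = 9.5000 ≤ continuation, so V_d = 12.9298
Node 0 (S = 130): continuation = 1/1.1·[0.4545·0.0000 + 0.5455·12.9298] = 6.4114; exercise value = 0.0000 ≤ continuation, so V_0 = 6.4114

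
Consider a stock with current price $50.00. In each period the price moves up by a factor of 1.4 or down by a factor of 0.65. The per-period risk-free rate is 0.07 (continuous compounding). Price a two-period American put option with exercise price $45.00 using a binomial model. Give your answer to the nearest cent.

$5.09

Risk-neutral probability p = (e^0.07 − 0.65)/(1.4 − 0.65) = 0.4225/0.7500 = 0.5633
Terminal stock prices: S_uu = 98, S_ud = 45.5, S_dd = 21.13
Terminal payoffs (K − S): max(-53, 0) = 0, max(-0.5, 0) = 0, max(23.87, 0) = 23.87
Node u (S = 70): continuation = e^(−0.07)·[0.5633·0.0000 + 0.4367·0.0000] = 0.0000; exercise value = 0.0000 ≤ continuation, so V_u = 0.0000
Node d (S = 32.5): continuation = e^(−0.07)·[0.5633·0.0000 + 0.4367·23.8750] = 9.7204; exercise value = 12.5000 > continuation, so V_d = 12.5000 (exercise)
Node 0 (S = 50): continuation = e^(−0.07)·[0.5633·0.0000 + 0.4367·12.5000] = 5.0892; exercise value = 0.0000 ≤ continuation, so V_0 = 5.0892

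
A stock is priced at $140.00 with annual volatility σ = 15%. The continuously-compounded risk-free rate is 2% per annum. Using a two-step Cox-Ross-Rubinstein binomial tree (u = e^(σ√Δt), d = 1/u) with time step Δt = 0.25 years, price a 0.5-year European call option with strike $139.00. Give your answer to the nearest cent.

CRR parameters: u = e^(σ√Δt) = e^(0.15·√0.25) = 1.0779, d = 1/u = 0.9277
Per-period rate: rΔt = 0.02·0.25 = 0.005, so R = e^0.005 = 1.0050
Risk-neutral probability p = (e^0.005 − 0.9277)/(1.0779 − 0.9277) = 0.0773/0.1501 = 0.5146
Terminal stock prices: S_uu = 162.7, S_ud = 140, S_dd = 120.5
Terminal payoffs (S − K): max(23.66, 0) = 23.66, max(1, 0) = 1, max(-18.5, 0) = 0
Node u (S = 150.9): V_u = e^(−0.005)·[0.5146·23.6568 + 0.4854·1.0000] = 12.5970
Node d (S = 129.9): V_d = e^(−0.005)·[0.5146·1.0000 + 0.4854·0.0000] = 0.5121
Node 0 (S = 140): V_0 = e^(−0.005)·[0.5146·12.5970 + 0.4854·0.5121] = 6.6980

$6.70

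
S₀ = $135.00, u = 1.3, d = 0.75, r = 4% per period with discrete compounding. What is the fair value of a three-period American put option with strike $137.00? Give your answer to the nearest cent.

$20.64

Risk-neutral probability p = (1 + 0.04 − 0.75)/(1.3 − 0.75) = 0.2900/0.5500 = 0.5273
Terminal stock prices: S_uuu = 296.6, S_uud = 171.1, S_udd = 98.72, S_ddd = 56.95
Terminal payoffs (K − S): max(-159.6, 0) = 0, max(-34.11, 0) = 0, max(38.28, 0) = 38.28, max(80.05, 0) = 80.05
Node uu (S = 228.2): continuation = 1/1.04·[0.5273·0.0000 + 0.4727·0.0000] = 0.0000; exercise value = 0.0000 ≤ continuation, so V_uu = 0.0000
Node ud (S = 131.6): continuation = 1/1.04·[0.5273·0.0000 + 0.4727·38.2812] = 17.4006; exercise value = 5.3750 ≤ continuation, so V_ud = 17.4006
Node dd (S = 75.94): continuation = 1/1.04·[0.5273·38.2812 + 0.4727·80.0469] = 55.7933; exercise value = 61.0625 > continuation, so V_dd = 61.0625 (exercise)
Node u (S = 175.5): continuation = 1/1.04·[0.5273·0.0000 + 0.4727·17.4006] = 7.9093; exercise value = 0.0000 ≤ continuation, so V_u = 7.9093
Node d (S = 101.2): continuation = 1/1.04·[0.5273·17.4006 + 0.4727·61.0625] = 36.5776; exercise value = 35.7500 ≤ continuation, so V_d = 36.5776
Node 0 (S = 135): continuation = 1/1.04·[0.5273·7.9093 + 0.4727·36.5776] = 20.6362; exercise value = 2.0000 ≤ continuation, so V_0 = 20.6362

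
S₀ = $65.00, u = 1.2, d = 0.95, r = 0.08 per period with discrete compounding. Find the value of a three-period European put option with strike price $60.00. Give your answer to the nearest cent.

$0.37

Risk-neutral probability p = (1 + 0.08 − 0.95)/(1.2 − 0.95) = 0.1300/0.2500 = 0.5200
Terminal stock prices: S_uuu = 112.3, S_uud = 88.92, S_udd = 70.39, S_ddd = 55.73
Terminal payoffs (K − S): max(-52.32, 0) = 0, max(-28.92, 0) = 0, max(-10.39, 0) = 0, max(4.271, 0) = 4.271
Node uu (S = 93.6): V_uu = 1/1.08·[0.5200·0.0000 + 0.4800·0.0000] = 0.0000
Node ud (S = 74.1): V_ud = 1/1.08·[0.5200·0.0000 + 0.4800·0.0000] = 0.0000
Node dd (S = 58.66): V_dd = 1/1.08·[0.5200·0.0000 + 0.4800·4.2706] = 1.8981
Node u (S = 78): V_u = 1/1.08·[0.5200·0.0000 + 0.4800·0.0000] = 0.0000
Node d (S = 61.75): V_d = 1/1.08·[0.5200·0.0000 + 0.4800·1.8981] = 0.8436
Node 0 (S = 65): V_0 = 1/1.08·[0.5200·0.0000 + 0.4800·0.8436] = 0.3749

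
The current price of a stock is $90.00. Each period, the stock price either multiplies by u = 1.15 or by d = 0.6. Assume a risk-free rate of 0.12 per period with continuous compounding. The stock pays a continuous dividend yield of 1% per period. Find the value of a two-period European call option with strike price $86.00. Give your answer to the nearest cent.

$22.89

Per-period risk-free factor R = e^0.12 = 1.1275; dividend-adjusted growth = e^(0.12−0.01) = 1.1163.
Risk-neutral probability p = (1.1163 − 0.6)/(1.15 − 0.6) = 0.5163/0.5500 = 0.9387
Terminal stock prices: S_uu = 119, S_ud = 62.1, S_dd = 32.4
Terminal payoffs (S − K): max(33.02, 0) = 33.02, max(-23.9, 0) = 0, max(-53.6, 0) = 0
Node u (S = 103.5): V_u = e^(−0.12)·[0.9387·33.0250 + 0.0613·0.0000] = 27.4947
Node d (S = 54): V_d = e^(−0.12)·[0.9387·0.0000 + 0.0613·0.0000] = 0.0000
Node 0 (S = 90): V_0 = e^(−0.12)·[0.9387·27.4947 + 0.0613·0.0000] = 22.8904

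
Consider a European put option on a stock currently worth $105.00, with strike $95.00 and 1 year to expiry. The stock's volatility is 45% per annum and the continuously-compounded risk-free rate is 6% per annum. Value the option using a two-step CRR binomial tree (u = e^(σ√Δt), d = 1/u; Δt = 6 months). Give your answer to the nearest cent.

$10.50

CRR parameters: u = e^(σ√Δt) = e^(0.45·√0.5) = 1.3746, d = 1/u = 0.7275
Per-period rate: rΔt = 0.06·0.5 = 0.03, so R = e^0.03 = 1.0305
Risk-neutral probability p = (e^0.03 − 0.7275)/(1.3746 − 0.7275) = 0.3030/0.6472 = 0.4682
Terminal stock prices: S_uu = 198.4, S_ud = 105, S_dd = 55.57
Terminal payoffs (K − S): max(-103.4, 0) = 0, max(-10, 0) = 0, max(39.43, 0) = 39.43
Node u (S = 144.3): V_u = e^(−0.03)·[0.4682·0.0000 + 0.5318·0.0000] = 0.0000
Node d (S = 76.38): V_d = e^(−0.03)·[0.4682·0.0000 + 0.5318·39.4344] = 20.3525
Node 0 (S = 105): V_0 = e^(−0.03)·[0.4682·0.0000 + 0.5318·20.3525] = 10.5041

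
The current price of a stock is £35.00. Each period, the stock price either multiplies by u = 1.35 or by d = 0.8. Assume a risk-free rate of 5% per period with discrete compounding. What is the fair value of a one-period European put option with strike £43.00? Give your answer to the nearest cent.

Risk-neutral probability p = (1 + 0.05 − 0.8)/(1.35 − 0.8) = 0.2500/0.5500 = 0.4545
Terminal stock prices: S_u = 47.25, S_d = 28
Terminal payoffs (K − S): max(-4.25, 0) = 0, max(15, 0) = 15
Node 0 (S = 35): V_0 = 1/1.05·[0.4545·0.0000 + 0.5455·15.0000] = 7.7922

£7.79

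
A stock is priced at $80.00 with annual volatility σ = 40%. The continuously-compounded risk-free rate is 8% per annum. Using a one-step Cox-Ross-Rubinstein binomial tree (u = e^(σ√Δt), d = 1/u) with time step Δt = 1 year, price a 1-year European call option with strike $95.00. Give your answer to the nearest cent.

$11.30

CRR parameters: u = e^(σ√Δt) = e^(0.4·√1) = 1.4918, d = 1/u = 0.6703
Per-period rate: rΔt = 0.08·1 = 0.08, so R = e^0.08 = 1.0833
Risk-neutral probability p = (e^0.08 − 0.6703)/(1.4918 − 0.6703) = 0.4130/0.8215 = 0.5027
Terminal stock prices: S_u = 119.3, S_d = 53.63
Terminal payoffs (S − K): max(24.35, 0) = 24.35, max(-41.37, 0) = 0
Node 0 (S = 80): V_0 = e^(−0.08)·[0.5027·24.3460 + 0.4973·0.0000] = 11.2977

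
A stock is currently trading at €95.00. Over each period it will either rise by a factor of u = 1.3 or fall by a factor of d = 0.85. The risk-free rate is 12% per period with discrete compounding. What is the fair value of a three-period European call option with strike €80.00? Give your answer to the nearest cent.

Risk-neutral probability p = (1 + 0.12 − 0.85)/(1.3 − 0.85) = 0.2700/0.4500 = 0.6000
Terminal stock prices: S_uuu = 208.7, S_uud = 136.5, S_udd = 89.23, S_ddd = 58.34
Terminal payoffs (S − K): max(128.7, 0) = 128.7, max(56.47, 0) = 56.47, max(9.229, 0) = 9.229, max(-21.66, 0) = 0
Node uu (S = 160.6): V_uu = 1/1.12·[0.6000·128.7150 + 0.4000·56.4675] = 89.1214
Node ud (S = 105): V_ud = 1/1.12·[0.6000·56.4675 + 0.4000·9.2287] = 33.5464
Node dd (S = 68.64): V_dd = 1/1.12·[0.6000·9.2287 + 0.4000·0.0000] = 4.9440
Node u (S = 123.5): V_u = 1/1.12·[0.6000·89.1214 + 0.4000·33.5464] = 59.7245
Node d (S = 80.75): V_d = 1/1.12·[0.6000·33.5464 + 0.4000·4.9440] = 19.7370
Node 0 (S = 95): V_0 = 1/1.12·[0.6000·59.7245 + 0.4000·19.7370] = 39.0442

€39.04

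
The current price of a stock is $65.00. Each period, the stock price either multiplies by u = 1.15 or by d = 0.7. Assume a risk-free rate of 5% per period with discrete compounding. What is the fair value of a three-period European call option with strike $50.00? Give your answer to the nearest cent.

$23.40

Risk-neutral probability p = (1 + 0.05 − 0.7)/(1.15 − 0.7) = 0.3500/0.4500 = 0.7778
Terminal stock prices: S_uuu = 98.86, S_uud = 60.17, S_udd = 36.63, S_ddd = 22.29
Terminal payoffs (S − K): max(48.86, 0) = 48.86, max(10.17, 0) = 10.17, max(-13.37, 0) = 0, max(-27.71, 0) = 0
Node uu (S = 85.96): V_uu = 1/1.05·[0.7778·48.8569 + 0.2222·10.1737] = 38.3435
Node ud (S = 52.32): V_ud = 1/1.05·[0.7778·10.1737 + 0.2222·0.0000] = 7.5361
Node dd (S = 31.85): V_dd = 1/1.05·[0.7778·0.0000 + 0.2222·0.0000] = 0.0000
Node u (S = 74.75): V_u = 1/1.05·[0.7778·38.3435 + 0.2222·7.5361] = 29.9975
Node d (S = 45.5): V_d = 1/1.05·[0.7778·7.5361 + 0.2222·0.0000] = 5.5823
Node 0 (S = 65): V_0 = 1/1.05·[0.7778·29.9975 + 0.2222·5.5823] = 23.4018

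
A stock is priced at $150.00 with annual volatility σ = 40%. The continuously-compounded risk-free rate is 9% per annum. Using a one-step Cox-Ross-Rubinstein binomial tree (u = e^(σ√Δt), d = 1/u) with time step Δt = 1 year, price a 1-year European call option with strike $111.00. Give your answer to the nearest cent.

$53.18

CRR parameters: u = e^(σ√Δt) = e^(0.4·√1) = 1.4918, d = 1/u = 0.6703
Per-period rate: rΔt = 0.09·1 = 0.09, so R = e^0.09 = 1.0942
Risk-neutral probability p = (e^0.09 − 0.6703)/(1.4918 − 0.6703) = 0.4239/0.8215 = 0.5159
Terminal stock prices: S_u = 223.8, S_d = 100.5
Terminal payoffs (S − K): max(112.8, 0) = 112.8, max(-10.45, 0) = 0
Node 0 (S = 150): V_0 = e^(−0.09)·[0.5159·112.7737 + 0.4841·0.0000] = 53.1775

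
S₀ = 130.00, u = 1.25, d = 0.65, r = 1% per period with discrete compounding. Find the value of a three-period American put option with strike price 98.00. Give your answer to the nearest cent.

Risk-neutral probability p = (1 + 0.01 − 0.65)/(1.25 − 0.65) = 0.3600/0.6000 = 0.6000
Terminal stock prices: S_uuu = 253.9, S_uud = 132, S_udd = 68.66, S_ddd = 35.7
Terminal payoffs (K − S): max(-155.9, 0) = 0, max(-34.03, 0) = 0, max(29.34, 0) = 29.34, max(62.3, 0) = 62.3
Node uu (S = 203.1): continuation = 1/1.01·[0.6000·0.0000 + 0.4000·0.0000] = 0.0000; exercise value = 0.0000 ≤ continuation, so V_uu = 0.0000
Node ud (S = 105.6): continuation = 1/1.01·[0.6000·0.0000 + 0.4000·29.3438] = 11.6213; exercise value = 0.0000 ≤ continuation, so V_ud = 11.6213
Node dd (S = 54.93): continuation = 1/1.01·[0.6000·29.3438 + 0.4000·62.2987] = 42.1047; exercise value = 43.0750 > continuation, so V_dd = 43.0750 (exercise)
Node u (S = 162.5): continuation = 1/1.01·[0.6000·0.0000 + 0.4000·11.6213] = 4.6025; exercise value = 0.0000 ≤ continuation, so V_u = 4.6025
Node d (S = 84.5): continuation = 1/1.01·[0.6000·11.6213 + 0.4000·43.0750] = 23.9631; exercise value = 13.5000 ≤ continuation, so V_d = 23.9631
Node 0 (S = 130): continuation = 1/1.01·[0.6000·4.6025 + 0.4000·23.9631] = 12.2245; exercise value = 0.0000 ≤ continuation, so V_0 = 12.2245

12.22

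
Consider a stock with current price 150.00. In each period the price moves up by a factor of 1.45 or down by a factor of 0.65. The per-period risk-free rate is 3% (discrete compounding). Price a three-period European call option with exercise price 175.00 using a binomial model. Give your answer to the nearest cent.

37.44

Risk-neutral probability p = (1 + 0.03 − 0.65)/(1.45 − 0.65) = 0.3800/0.8000 = 0.4750
Terminal stock prices: S_uuu = 457.3, S_uud = 205, S_udd = 91.89, S_ddd = 41.19
Terminal payoffs (S − K): max(282.3, 0) = 282.3, max(29.99, 0) = 29.99, max(-83.11, 0) = 0, max(-133.8, 0) = 0
Node uu (S = 315.4): V_uu = 1/1.03·[0.4750·282.2937 + 0.5250·29.9938] = 145.4721
Node ud (S = 141.4): V_ud = 1/1.03·[0.4750·29.9938 + 0.5250·0.0000] = 13.8321
Node dd (S = 63.38): V_dd = 1/1.03·[0.4750·0.0000 + 0.5250·0.0000] = 0.0000
Node u (S = 217.5): V_u = 1/1.03·[0.4750·145.4721 + 0.5250·13.8321] = 74.1370
Node d (S = 97.5): V_d = 1/1.03·[0.4750·13.8321 + 0.5250·0.0000] = 6.3789
Node 0 (S = 150): V_0 = 1/1.03·[0.4750·74.1370 + 0.5250·6.3789] = 37.4407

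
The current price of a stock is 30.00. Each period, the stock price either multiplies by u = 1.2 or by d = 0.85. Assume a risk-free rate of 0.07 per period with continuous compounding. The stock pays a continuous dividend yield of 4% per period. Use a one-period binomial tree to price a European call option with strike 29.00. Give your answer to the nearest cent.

Per-period risk-free factor R = e^0.07 = 1.0725; dividend-adjusted growth = e^(0.07−0.04) = 1.0305.
Risk-neutral probability p = (1.0305 − 0.85)/(1.2 − 0.85) = 0.1805/0.3500 = 0.5156
Terminal stock prices: S_u = 36, S_d = 25.5
Terminal payoffs (S − K): max(7, 0) = 7, max(-3.5, 0) = 0
Node 0 (S = 30): V_0 = e^(−0.07)·[0.5156·7.0000 + 0.4844·0.0000] = 3.3651

3.37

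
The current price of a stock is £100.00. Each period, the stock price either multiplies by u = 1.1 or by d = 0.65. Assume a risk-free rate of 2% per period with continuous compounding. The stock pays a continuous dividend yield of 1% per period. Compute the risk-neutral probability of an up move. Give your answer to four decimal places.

p = 0.8001

Per-period risk-free factor R = e^0.02 = 1.0202; dividend-adjusted growth = e^(0.02−0.01) = 1.0101.
Risk-neutral probability p = (1.0101 − 0.65)/(1.1 − 0.65) = 0.3601/0.4500 = 0.8001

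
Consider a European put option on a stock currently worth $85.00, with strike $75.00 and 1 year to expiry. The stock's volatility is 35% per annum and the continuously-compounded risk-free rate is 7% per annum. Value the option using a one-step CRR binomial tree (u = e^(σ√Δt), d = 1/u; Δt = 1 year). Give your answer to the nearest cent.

$6.83

CRR parameters: u = e^(σ√Δt) = e^(0.35·√1) = 1.4191, d = 1/u = 0.7047
Per-period rate: rΔt = 0.07·1 = 0.07, so R = e^0.07 = 1.0725
Risk-neutral probability p = (e^0.07 − 0.7047)/(1.4191 − 0.7047) = 0.3678/0.7144 = 0.5149
Terminal stock prices: S_u = 120.6, S_d = 59.9
Terminal payoffs (K − S): max(-45.62, 0) = 0, max(15.1, 0) = 15.1
Node 0 (S = 85): V_0 = e^(−0.07)·[0.5149·0.0000 + 0.4851·15.1015] = 6.8308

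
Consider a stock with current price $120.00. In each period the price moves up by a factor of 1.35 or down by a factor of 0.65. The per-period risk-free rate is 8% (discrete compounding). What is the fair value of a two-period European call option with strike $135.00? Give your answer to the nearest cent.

$27.08

Risk-neutral probability p = (1 + 0.08 − 0.65)/(1.35 − 0.65) = 0.4300/0.7000 = 0.6143
Terminal stock prices: S_uu = 218.7, S_ud = 105.3, S_dd = 50.7
Terminal payoffs (S − K): max(83.7, 0) = 83.7, max(-29.7, 0) = 0, max(-84.3, 0) = 0
Node u (S = 162): V_u = 1/1.08·[0.6143·83.7000 + 0.3857·0.0000] = 47.6071
Node d (S = 78): V_d = 1/1.08·[0.6143·0.0000 + 0.3857·0.0000] = 0.0000
Node 0 (S = 120): V_0 = 1/1.08·[0.6143·47.6071 + 0.3857·0.0000] = 27.0781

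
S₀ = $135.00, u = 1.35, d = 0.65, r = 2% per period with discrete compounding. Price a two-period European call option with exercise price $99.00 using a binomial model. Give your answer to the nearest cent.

$48.81

Risk-neutral probability p = (1 + 0.02 − 0.65)/(1.35 − 0.65) = 0.3700/0.7000 = 0.5286
Terminal stock prices: S_uu = 246, S_ud = 118.5, S_dd = 57.04
Terminal payoffs (S − K): max(147, 0) = 147, max(19.46, 0) = 19.46, max(-41.96, 0) = 0
Node u (S = 182.2): V_u = 1/1.02·[0.5286·147.0375 + 0.4714·19.4625] = 85.1912
Node d (S = 87.75): V_d = 1/1.02·[0.5286·19.4625 + 0.4714·0.0000] = 10.0856
Node 0 (S = 135): V_0 = 1/1.02·[0.5286·85.1912 + 0.4714·10.0856] = 48.8081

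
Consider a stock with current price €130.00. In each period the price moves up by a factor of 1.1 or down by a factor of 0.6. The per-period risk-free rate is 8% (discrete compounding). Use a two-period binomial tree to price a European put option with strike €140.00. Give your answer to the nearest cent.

Risk-neutral probability p = (1 + 0.08 − 0.6)/(1.1 − 0.6) = 0.4800/0.5000 = 0.9600
Terminal stock prices: S_uu = 157.3, S_ud = 85.8, S_dd = 46.8
Terminal payoffs (K − S): max(-17.3, 0) = 0, max(54.2, 0) = 54.2, max(93.2, 0) = 93.2
Node u (S = 143): V_u = 1/1.08·[0.9600·0.0000 + 0.0400·54.2000] = 2.0074
Node d (S = 78): V_d = 1/1.08·[0.9600·54.2000 + 0.0400·93.2000] = 51.6296
Node 0 (S = 130): V_0 = 1/1.08·[0.9600·2.0074 + 0.0400·51.6296] = 3.6966

€3.70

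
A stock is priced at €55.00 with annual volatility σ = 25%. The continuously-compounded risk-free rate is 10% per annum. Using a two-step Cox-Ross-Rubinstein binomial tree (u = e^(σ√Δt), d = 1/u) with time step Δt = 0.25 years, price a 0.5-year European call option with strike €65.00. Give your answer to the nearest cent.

€1.74

CRR parameters: u = e^(σ√Δt) = e^(0.25·√0.25) = 1.1331, d = 1/u = 0.8825
Per-period rate: rΔt = 0.1·0.25 = 0.025, so R = e^0.025 = 1.0253
Risk-neutral probability p = (e^0.025 − 0.8825)/(1.1331 − 0.8825) = 0.1428/0.2507 = 0.5698
Terminal stock prices: S_uu = 70.62, S_ud = 55, S_dd = 42.83
Terminal payoffs (S − K): max(5.621, 0) = 5.621, max(-10, 0) = 0, max(-22.17, 0) = 0
Node u (S = 62.32): V_u = e^(−0.025)·[0.5698·5.6214 + 0.4302·0.0000] = 3.1239
Node d (S = 48.54): V_d = e^(−0.025)·[0.5698·0.0000 + 0.4302·0.0000] = 0.0000
Node 0 (S = 55): V_0 = e^(−0.025)·[0.5698·3.1239 + 0.4302·0.0000] = 1.7360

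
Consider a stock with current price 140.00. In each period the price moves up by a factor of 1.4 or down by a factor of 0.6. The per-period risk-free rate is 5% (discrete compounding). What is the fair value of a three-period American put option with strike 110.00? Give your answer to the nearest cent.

Risk-neutral probability p = (1 + 0.05 − 0.6)/(1.4 − 0.6) = 0.4500/0.8000 = 0.5625
Terminal stock prices: S_uuu = 384.2, S_uud = 164.6, S_udd = 70.56, S_ddd = 30.24
Terminal payoffs (K − S): max(-274.2, 0) = 0, max(-54.64, 0) = 0, max(39.44, 0) = 39.44, max(79.76, 0) = 79.76
Node uu (S = 274.4): continuation = 1/1.05·[0.5625·0.0000 + 0.4375·0.0000] = 0.0000; exercise value = 0.0000 ≤ continuation, so V_uu = 0.0000
Node ud (S = 117.6): continuation = 1/1.05·[0.5625·0.0000 + 0.4375·39.4400] = 16.4333; exercise value = 0.0000 ≤ continuation, so V_ud = 16.4333
Node dd (S = 50.4): continuation = 1/1.05·[0.5625·39.4400 + 0.4375·79.7600] = 54.3619; exercise value = 59.6000 > continuation, so V_dd = 59.6000 (exercise)
Node u (S = 196): continuation = 1/1.05·[0.5625·0.0000 + 0.4375·16.4333] = 6.8472; exercise value = 0.0000 ≤ continuation, so V_u = 6.8472
Node d (S = 84): continuation = 1/1.05·[0.5625·16.4333 + 0.4375·59.6000] = 33.6369; exercise value = 26.0000 ≤ continuation, so V_d = 33.6369
Node 0 (S = 140): continuation = 1/1.05·[0.5625·6.8472 + 0.4375·33.6369] = 17.6835; exercise value = 0.0000 ≤ continuation, so V_0 = 17.6835

17.68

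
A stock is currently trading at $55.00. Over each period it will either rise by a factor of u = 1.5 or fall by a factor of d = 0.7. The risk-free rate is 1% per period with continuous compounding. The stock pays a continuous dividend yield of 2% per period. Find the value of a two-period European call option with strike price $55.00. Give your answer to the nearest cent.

$10.10

Per-period risk-free factor R = e^0.01 = 1.0101; dividend-adjusted growth = e^(0.01−0.02) = 0.9900.
Risk-neutral probability p = (0.9900 − 0.7)/(1.5 − 0.7) = 0.2900/0.8000 = 0.3626
Terminal stock prices: S_uu = 123.8, S_ud = 57.75, S_dd = 26.95
Terminal payoffs (S − K): max(68.75, 0) = 68.75, max(2.75, 0) = 2.75, max(-28.05, 0) = 0
Node u (S = 82.5): V_u = e^(−0.01)·[0.3626·68.7500 + 0.6374·2.7500] = 26.4136
Node d (S = 38.5): V_d = e^(−0.01)·[0.3626·2.7500 + 0.6374·0.0000] = 0.9871
Node 0 (S = 55): V_0 = e^(−0.01)·[0.3626·26.4136 + 0.6374·0.9871] = 10.1043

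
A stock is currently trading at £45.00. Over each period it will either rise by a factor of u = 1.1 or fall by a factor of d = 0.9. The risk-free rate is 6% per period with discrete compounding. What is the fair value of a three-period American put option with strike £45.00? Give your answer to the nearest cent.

£0.98

Risk-neutral probability p = (1 + 0.06 − 0.9)/(1.1 − 0.9) = 0.1600/0.2000 = 0.8000
Terminal stock prices: S_uuu = 59.9, S_uud = 49.01, S_udd = 40.1, S_ddd = 32.81
Terminal payoffs (K − S): max(-14.9, 0) = 0, max(-4.005, 0) = 0, max(4.905, 0) = 4.905, max(12.19, 0) = 12.19
Node uu (S = 54.45): continuation = 1/1.06·[0.8000·0.0000 + 0.2000·0.0000] = 0.0000; exercise value = 0.0000 ≤ continuation, so V_uu = 0.0000
Node ud (S = 44.55): continuation = 1/1.06·[0.8000·0.0000 + 0.2000·4.9050] = 0.9255; exercise value = 0.4500 ≤ continuation, so V_ud = 0.9255
Node dd (S = 36.45): continuation = 1/1.06·[0.8000·4.9050 + 0.2000·12.1950] = 6.0028; exercise value = 8.5500 > continuation, so V_dd = 8.5500 (exercise)
Node u (S = 49.5): continuation = 1/1.06·[0.8000·0.0000 + 0.2000·0.9255] = 0.1746; exercise value = 0.0000 ≤ continuation, so V_u = 0.1746
Node d (S = 40.5): continuation = 1/1.06·[0.8000·0.9255 + 0.2000·8.5500] = 2.3117; exercise value = 4.5000 > continuation, so V_d = 4.5000 (exercise)
Node 0 (S = 45): continuation = 1/1.06·[0.8000·0.1746 + 0.2000·4.5000] = 0.9808; exercise value = 0.0000 ≤ continuation, so V_0 = 0.9808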